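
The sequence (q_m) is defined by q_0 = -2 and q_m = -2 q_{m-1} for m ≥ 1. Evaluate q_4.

q_1 = -2*(-2) = 4
q_2 = -2*4 = -8
q_3 = -2*(-8) = 16
q_4 = -2*16 = -32

-32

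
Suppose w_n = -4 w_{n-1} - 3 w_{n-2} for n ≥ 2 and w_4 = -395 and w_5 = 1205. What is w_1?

5

Rearranging, w_{n-2} = (w_n + 4 w_{n-1}) / -3.
w_3 = (1205 + 4*(-395)) / -3 = -375/-3 = 125
w_2 = (-395 + 4*125) / -3 = 105/-3 = -35
w_1 = (125 + 4*(-35)) / -3 = -15/-3 = 5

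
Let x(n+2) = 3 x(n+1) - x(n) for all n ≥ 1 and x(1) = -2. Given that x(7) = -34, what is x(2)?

Let x(2) = y.
x(3) = 2 + 3y
x(4) = 6 + 8y
x(5) = 16 + 21y
x(6) = 42 + 55y
x(7) = 110 + 144y
So 110 + 144y = -34, giving y = -1.

-1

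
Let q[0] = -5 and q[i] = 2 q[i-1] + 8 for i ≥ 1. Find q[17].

The fixed point is 8/(1 - 2) = -8, so q[i] + 8 = 2(q[i-1] + 8).
Hence q[i] = 3·2^i - 8.
q[17] = 3·2^{17} - 8 = 3·131072 - 8 = 393208.

393208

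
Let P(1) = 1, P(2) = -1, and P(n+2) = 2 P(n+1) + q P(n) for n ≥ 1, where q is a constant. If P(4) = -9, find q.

P(3) = -2 + q
P(4) = -4 + q
So -4 + q = -9, giving q = -5.

-5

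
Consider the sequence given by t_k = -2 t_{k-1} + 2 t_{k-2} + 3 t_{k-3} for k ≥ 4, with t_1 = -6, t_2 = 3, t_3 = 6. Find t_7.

402

t_4 = -2·6 + 2·3 + 3·(-6) = -24
t_5 = -2·(-24) + 2·6 + 3·3 = 69
t_6 = -2·69 + 2·(-24) + 3·6 = -168
t_7 = -2·(-168) + 2·69 + 3·(-24) = 402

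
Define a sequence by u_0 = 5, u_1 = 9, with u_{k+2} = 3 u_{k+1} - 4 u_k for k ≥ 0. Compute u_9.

2625

u_2 = 3·9 - 4·5 = 7
u_3 = 3·7 - 4·9 = -15
u_4 = 3·(-15) - 4·7 = -73
u_5 = 3·(-73) - 4·(-15) = -159
u_6 = 3·(-159) - 4·(-73) = -185
u_7 = 3·(-185) - 4·(-159) = 81
u_8 = 3·81 - 4·(-185) = 983
u_9 = 3·983 - 4·81 = 2625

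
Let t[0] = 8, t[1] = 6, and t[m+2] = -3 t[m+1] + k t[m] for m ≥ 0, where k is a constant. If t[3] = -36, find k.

5

t[2] = -18 + 8k
t[3] = 54 - 18k
So 54 - 18k = -36, giving k = 5.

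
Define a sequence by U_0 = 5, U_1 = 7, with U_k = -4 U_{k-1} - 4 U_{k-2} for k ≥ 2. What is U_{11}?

U_2 = -4*7 - 4*5 = -48
U_3 = -4*(-48) - 4*7 = 164
U_4 = -4*164 - 4*(-48) = -464
U_5 = -4*(-464) - 4*164 = 1200
U_6 = -4*1200 - 4*(-464) = -2944
U_7 = -4*(-2944) - 4*1200 = 6976
U_8 = -4*6976 - 4*(-2944) = -16128
U_9 = -4*(-16128) - 4*6976 = 36608
U_{10} = -4*36608 - 4*(-16128) = -81920
U_{11} = -4*(-81920) - 4*36608 = 181248

181248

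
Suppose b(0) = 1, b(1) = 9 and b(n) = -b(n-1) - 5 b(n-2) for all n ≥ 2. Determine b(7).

b(2) = -9 - 5*1 = -14
b(3) = -(-14) - 5*9 = -31
b(4) = -(-31) - 5*(-14) = 101
b(5) = -101 - 5*(-31) = 54
b(6) = -54 - 5*101 = -559
b(7) = -(-559) - 5*54 = 289

289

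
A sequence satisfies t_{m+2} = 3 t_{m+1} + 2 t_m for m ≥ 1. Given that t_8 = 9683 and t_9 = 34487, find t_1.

8

Rearranging, t_{m-2} = (t_m - 3 t_{m-1}) / 2.
t_7 = (34487 - 3(9683)) / 2 = 5438/2 = 2719
t_6 = (9683 - 3(2719)) / 2 = 1526/2 = 763
t_5 = (2719 - 3(763)) / 2 = 430/2 = 215
t_4 = (763 - 3(215)) / 2 = 118/2 = 59
t_3 = (215 - 3(59)) / 2 = 38/2 = 19
t_2 = (59 - 3(19)) / 2 = 2/2 = 1
t_1 = (19 - 3(1)) / 2 = 16/2 = 8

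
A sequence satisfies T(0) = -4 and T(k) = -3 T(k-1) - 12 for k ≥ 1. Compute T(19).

1162261464

The fixed point is -12/(1 + 3) = -3, so T(k) + 3 = -3(T(k-1) + 3).
Hence T(k) = -1·(-3)^k - 3.
T(19) = -1·(-3)^{19} - 3 = -1·-1162261467 - 3 = 1162261464.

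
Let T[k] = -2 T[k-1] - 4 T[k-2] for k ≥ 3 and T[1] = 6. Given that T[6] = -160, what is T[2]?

-2

Let T[2] = v.
T[3] = -24 - 2v
T[4] = 48
T[5] = 8v
T[6] = -192 - 16v
So -192 - 16v = -160, giving v = -2.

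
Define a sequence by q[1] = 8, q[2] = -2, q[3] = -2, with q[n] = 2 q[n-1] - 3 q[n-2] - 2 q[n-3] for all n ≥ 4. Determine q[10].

-646

q[4] = 2(-2) - 3(-2) - 2(8) = -14
q[5] = 2(-14) - 3(-2) - 2(-2) = -18
q[6] = 2(-18) - 3(-14) - 2(-2) = 10
q[7] = 2(10) - 3(-18) - 2(-14) = 102
q[8] = 2(102) - 3(10) - 2(-18) = 210
q[9] = 2(210) - 3(102) - 2(10) = 94
q[10] = 2(94) - 3(210) - 2(102) = -646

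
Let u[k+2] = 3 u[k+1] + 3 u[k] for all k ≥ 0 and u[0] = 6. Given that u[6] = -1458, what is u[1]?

Let u[1] = z.
u[2] = 18 + 3z
u[3] = 54 + 12z
u[4] = 216 + 45z
u[5] = 810 + 171z
u[6] = 3078 + 648z
So 3078 + 648z = -1458, giving z = -7.

-7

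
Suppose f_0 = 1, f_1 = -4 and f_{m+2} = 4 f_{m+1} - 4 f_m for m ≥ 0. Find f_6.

f_2 = 4(-4) - 4(1) = -20
f_3 = 4(-20) - 4(-4) = -64
f_4 = 4(-64) - 4(-20) = -176
f_5 = 4(-176) - 4(-64) = -448
f_6 = 4(-448) - 4(-176) = -1088

-1088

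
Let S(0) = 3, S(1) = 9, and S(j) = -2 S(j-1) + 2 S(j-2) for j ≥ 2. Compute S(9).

16656

S(2) = -2(9) + 2(3) = -12
S(3) = -2(-12) + 2(9) = 42
S(4) = -2(42) + 2(-12) = -108
S(5) = -2(-108) + 2(42) = 300
S(6) = -2(300) + 2(-108) = -816
S(7) = -2(-816) + 2(300) = 2232
S(8) = -2(2232) + 2(-816) = -6096
S(9) = -2(-6096) + 2(2232) = 16656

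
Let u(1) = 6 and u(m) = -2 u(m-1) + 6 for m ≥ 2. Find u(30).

-2147483646

The fixed point is 6/(1 + 2) = 2, so u(m) - 2 = -2(u(m-1) - 2).
Hence u(m) = 4·(-2)^{m-1} + 2.
u(30) = 4·(-2)^{29} + 2 = 4·-536870912 + 2 = -2147483646.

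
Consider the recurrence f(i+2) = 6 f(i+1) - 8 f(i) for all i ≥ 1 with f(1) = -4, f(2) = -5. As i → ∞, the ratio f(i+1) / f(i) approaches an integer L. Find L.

4

The characteristic equation is r^2 - 6r + 8 = 0, which factors as (r - 4)(r - 2) = 0.
So the roots are 4 and 2. Since |4| > |2| and the coefficient of 4^i is non-zero, the ratio tends to 4.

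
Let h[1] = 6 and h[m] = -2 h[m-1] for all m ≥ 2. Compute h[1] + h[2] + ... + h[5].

66

h[2] = -2(6) = -12
h[3] = -2(-12) = 24
h[4] = -2(24) = -48
h[5] = -2(-48) = 96
Sum = 6 + (-12) + 24 + (-48) + 96 = 66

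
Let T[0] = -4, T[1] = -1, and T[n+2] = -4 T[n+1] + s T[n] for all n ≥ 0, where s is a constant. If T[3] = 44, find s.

4

T[2] = 4 - 4s
T[3] = -16 + 15s
So -16 + 15s = 44, giving s = 4.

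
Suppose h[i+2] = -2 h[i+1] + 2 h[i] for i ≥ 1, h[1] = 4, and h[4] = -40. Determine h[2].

Let h[2] = v.
h[3] = 8 - 2v
h[4] = -16 + 6v
So -16 + 6v = -40, giving v = -4.

-4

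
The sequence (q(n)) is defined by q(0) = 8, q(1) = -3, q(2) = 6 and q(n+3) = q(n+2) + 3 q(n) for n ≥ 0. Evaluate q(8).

309

q(3) = 6 + 3(8) = 30
q(4) = 30 + 3(-3) = 21
q(5) = 21 + 3(6) = 39
q(6) = 39 + 3(30) = 129
q(7) = 129 + 3(21) = 192
q(8) = 192 + 3(39) = 309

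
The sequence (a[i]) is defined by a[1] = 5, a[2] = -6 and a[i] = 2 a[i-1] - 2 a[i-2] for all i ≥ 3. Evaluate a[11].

-352

a[3] = 2(-6) - 2(5) = -22
a[4] = 2(-22) - 2(-6) = -32
a[5] = 2(-32) - 2(-22) = -20
a[6] = 2(-20) - 2(-32) = 24
a[7] = 2(24) - 2(-20) = 88
a[8] = 2(88) - 2(24) = 128
a[9] = 2(128) - 2(88) = 80
a[10] = 2(80) - 2(128) = -96
a[11] = 2(-96) - 2(80) = -352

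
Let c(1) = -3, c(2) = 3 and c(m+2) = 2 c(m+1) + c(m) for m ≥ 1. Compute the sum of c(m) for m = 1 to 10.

2952

c(3) = 2·3 + (-3) = 3
c(4) = 2·3 + 3 = 9
c(5) = 2·9 + 3 = 21
c(6) = 2·21 + 9 = 51
c(7) = 2·51 + 21 = 123
c(8) = 2·123 + 51 = 297
c(9) = 2·297 + 123 = 717
c(10) = 2·717 + 297 = 1731
Sum = (-3) + 3 + 3 + 9 + 21 + 51 + 123 + 297 + 717 + 1731 = 2952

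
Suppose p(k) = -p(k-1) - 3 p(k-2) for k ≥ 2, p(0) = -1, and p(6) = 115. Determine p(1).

Let p(1) = v.
p(2) = 3 - v
p(3) = -3 - 2v
p(4) = -6 + 5v
p(5) = 15 + v
p(6) = 3 - 16v
So 3 - 16v = 115, giving v = -7.

-7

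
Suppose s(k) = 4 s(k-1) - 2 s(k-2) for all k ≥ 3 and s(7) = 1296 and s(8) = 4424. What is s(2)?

Rearranging, s(k-2) = (s(k) - 4 s(k-1)) / -2.
s(6) = (4424 - 4*1296) / -2 = -760/-2 = 380
s(5) = (1296 - 4*380) / -2 = -224/-2 = 112
s(4) = (380 - 4*112) / -2 = -68/-2 = 34
s(3) = (112 - 4*34) / -2 = -24/-2 = 12
s(2) = (34 - 4*12) / -2 = -14/-2 = 7

7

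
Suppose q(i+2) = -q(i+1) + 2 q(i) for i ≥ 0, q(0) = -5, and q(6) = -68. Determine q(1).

Let q(1) = y.
q(2) = -10 - y
q(3) = 10 + 3y
q(4) = -30 - 5y
q(5) = 50 + 11y
q(6) = -110 - 21y
So -110 - 21y = -68, giving y = -2.

-2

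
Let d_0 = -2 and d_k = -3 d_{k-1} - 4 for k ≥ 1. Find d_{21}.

10460353202

The fixed point is -4/(1 + 3) = -1, so d_k + 1 = -3(d_{k-1} + 1).
Hence d_k = -1·(-3)^k - 1.
d_{21} = -1·(-3)^{21} - 1 = -1·-10460353203 - 1 = 10460353202.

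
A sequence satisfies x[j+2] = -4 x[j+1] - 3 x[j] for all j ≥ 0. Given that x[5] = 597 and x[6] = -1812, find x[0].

Rearranging, x[j-2] = (x[j] + 4 x[j-1]) / -3.
x[4] = (-1812 + 4·597) / -3 = 576/-3 = -192
x[3] = (597 + 4·(-192)) / -3 = -171/-3 = 57
x[2] = (-192 + 4·57) / -3 = 36/-3 = -12
x[1] = (57 + 4·(-12)) / -3 = 9/-3 = -3
x[0] = (-12 + 4·(-3)) / -3 = -24/-3 = 8

8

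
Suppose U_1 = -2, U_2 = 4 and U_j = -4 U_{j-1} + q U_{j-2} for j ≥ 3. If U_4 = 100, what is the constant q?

U_3 = -16 - 2q
U_4 = 64 + 12q
So 64 + 12q = 100, giving q = 3.

3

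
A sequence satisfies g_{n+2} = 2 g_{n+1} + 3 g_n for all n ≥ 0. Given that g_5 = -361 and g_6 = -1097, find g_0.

-5

Rearranging, g_{n-2} = (g_n - 2 g_{n-1}) / 3.
g_4 = (-1097 - 2*(-361)) / 3 = -375/3 = -125
g_3 = (-361 - 2*(-125)) / 3 = -111/3 = -37
g_2 = (-125 - 2*(-37)) / 3 = -51/3 = -17
g_1 = (-37 - 2*(-17)) / 3 = -3/3 = -1
g_0 = (-17 - 2*(-1)) / 3 = -15/3 = -5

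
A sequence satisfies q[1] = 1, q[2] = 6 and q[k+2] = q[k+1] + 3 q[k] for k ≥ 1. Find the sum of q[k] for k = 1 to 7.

q[3] = 6 + 3*1 = 9
q[4] = 9 + 3*6 = 27
q[5] = 27 + 3*9 = 54
q[6] = 54 + 3*27 = 135
q[7] = 135 + 3*54 = 297
Sum = 1 + 6 + 9 + 27 + 54 + 135 + 297 = 529

529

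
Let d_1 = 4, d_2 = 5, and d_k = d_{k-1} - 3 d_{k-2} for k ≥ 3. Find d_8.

-127

d_3 = 5 - 3*4 = -7
d_4 = (-7) - 3*5 = -22
d_5 = (-22) - 3*(-7) = -1
d_6 = (-1) - 3*(-22) = 65
d_7 = 65 - 3*(-1) = 68
d_8 = 68 - 3*65 = -127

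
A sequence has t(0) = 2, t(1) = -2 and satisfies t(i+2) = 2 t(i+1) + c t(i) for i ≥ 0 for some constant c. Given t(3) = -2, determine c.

t(2) = -4 + 2c
t(3) = -8 + 2c
So -8 + 2c = -2, giving c = 3.

3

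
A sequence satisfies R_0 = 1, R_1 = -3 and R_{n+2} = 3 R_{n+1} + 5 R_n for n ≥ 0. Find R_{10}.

-563209

R_2 = 3·(-3) + 5·1 = -4
R_3 = 3·(-4) + 5·(-3) = -27
R_4 = 3·(-27) + 5·(-4) = -101
R_5 = 3·(-101) + 5·(-27) = -438
R_6 = 3·(-438) + 5·(-101) = -1819
R_7 = 3·(-1819) + 5·(-438) = -7647
R_8 = 3·(-7647) + 5·(-1819) = -32036
R_9 = 3·(-32036) + 5·(-7647) = -134343
R_{10} = 3·(-134343) + 5·(-32036) = -563209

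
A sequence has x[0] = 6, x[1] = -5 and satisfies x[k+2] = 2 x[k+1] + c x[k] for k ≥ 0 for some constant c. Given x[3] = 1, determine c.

3

x[2] = -10 + 6c
x[3] = -20 + 7c
So -20 + 7c = 1, giving c = 3.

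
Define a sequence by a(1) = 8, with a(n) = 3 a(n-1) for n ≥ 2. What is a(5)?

648

a(2) = 3*8 = 24
a(3) = 3*24 = 72
a(4) = 3*72 = 216
a(5) = 3*216 = 648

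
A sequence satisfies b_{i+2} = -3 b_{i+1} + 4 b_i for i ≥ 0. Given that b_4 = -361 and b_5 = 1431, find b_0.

-4

Rearranging, b_{i-2} = (b_i + 3 b_{i-1}) / 4.
b_3 = (1431 + 3·(-361)) / 4 = 348/4 = 87
b_2 = (-361 + 3·87) / 4 = -100/4 = -25
b_1 = (87 + 3·(-25)) / 4 = 12/4 = 3
b_0 = (-25 + 3·3) / 4 = -16/4 = -4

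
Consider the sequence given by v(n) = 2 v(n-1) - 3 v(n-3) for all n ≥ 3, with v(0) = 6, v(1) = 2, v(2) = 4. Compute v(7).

-118

v(3) = 2·4 - 3·6 = -10
v(4) = 2·(-10) - 3·2 = -26
v(5) = 2·(-26) - 3·4 = -64
v(6) = 2·(-64) - 3·(-10) = -98
v(7) = 2·(-98) - 3·(-26) = -118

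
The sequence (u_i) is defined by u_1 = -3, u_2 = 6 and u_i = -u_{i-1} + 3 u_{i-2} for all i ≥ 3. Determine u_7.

u_3 = -6 + 3·(-3) = -15
u_4 = -(-15) + 3·6 = 33
u_5 = -33 + 3·(-15) = -78
u_6 = -(-78) + 3·33 = 177
u_7 = -177 + 3·(-78) = -411

-411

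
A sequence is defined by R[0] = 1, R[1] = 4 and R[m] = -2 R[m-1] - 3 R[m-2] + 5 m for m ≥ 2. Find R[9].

140

R[2] = -2*4 - 3*1 + 10 = -1
R[3] = -2*(-1) - 3*4 + 15 = 5
R[4] = -2*5 - 3*(-1) + 20 = 13
R[5] = -2*13 - 3*5 + 25 = -16
R[6] = -2*(-16) - 3*13 + 30 = 23
R[7] = -2*23 - 3*(-16) + 35 = 37
R[8] = -2*37 - 3*23 + 40 = -103
R[9] = -2*(-103) - 3*37 + 45 = 140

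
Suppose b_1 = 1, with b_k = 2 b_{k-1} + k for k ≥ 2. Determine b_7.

247

b_2 = 2(1) + 2 = 4
b_3 = 2(4) + 3 = 11
b_4 = 2(11) + 4 = 26
b_5 = 2(26) + 5 = 57
b_6 = 2(57) + 6 = 120
b_7 = 2(120) + 7 = 247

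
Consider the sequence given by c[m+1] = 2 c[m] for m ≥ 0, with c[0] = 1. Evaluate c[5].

c[1] = 2(1) = 2
c[2] = 2(2) = 4
c[3] = 2(4) = 8
c[4] = 2(8) = 16
c[5] = 2(16) = 32

32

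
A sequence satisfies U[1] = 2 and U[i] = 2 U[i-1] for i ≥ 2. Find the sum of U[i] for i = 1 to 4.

U[2] = 2·2 = 4
U[3] = 2·4 = 8
U[4] = 2·8 = 16
Sum = 2 + 4 + 8 + 16 = 30

30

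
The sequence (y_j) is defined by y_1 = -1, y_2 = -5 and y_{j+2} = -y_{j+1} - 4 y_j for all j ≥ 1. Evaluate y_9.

y_3 = -(-5) - 4*(-1) = 9
y_4 = -9 - 4*(-5) = 11
y_5 = -11 - 4*9 = -47
y_6 = -(-47) - 4*11 = 3
y_7 = -3 - 4*(-47) = 185
y_8 = -185 - 4*3 = -197
y_9 = -(-197) - 4*185 = -543

-543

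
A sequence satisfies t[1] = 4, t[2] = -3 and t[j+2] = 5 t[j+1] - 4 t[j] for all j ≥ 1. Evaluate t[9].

t[3] = 5·(-3) - 4·4 = -31
t[4] = 5·(-31) - 4·(-3) = -143
t[5] = 5·(-143) - 4·(-31) = -591
t[6] = 5·(-591) - 4·(-143) = -2383
t[7] = 5·(-2383) - 4·(-591) = -9551
t[8] = 5·(-9551) - 4·(-2383) = -38223
t[9] = 5·(-38223) - 4·(-9551) = -152911

-152911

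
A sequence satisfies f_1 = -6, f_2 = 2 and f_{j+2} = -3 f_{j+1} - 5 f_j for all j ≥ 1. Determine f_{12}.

-47632

f_3 = -3*2 - 5*(-6) = 24
f_4 = -3*24 - 5*2 = -82
f_5 = -3*(-82) - 5*24 = 126
f_6 = -3*126 - 5*(-82) = 32
f_7 = -3*32 - 5*126 = -726
f_8 = -3*(-726) - 5*32 = 2018
f_9 = -3*2018 - 5*(-726) = -2424
f_{10} = -3*(-2424) - 5*2018 = -2818
f_{11} = -3*(-2818) - 5*(-2424) = 20574
f_{12} = -3*20574 - 5*(-2818) = -47632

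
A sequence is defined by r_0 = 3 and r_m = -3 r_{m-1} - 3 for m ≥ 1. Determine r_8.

24603

r_1 = -3·3 - 3 = -12
r_2 = -3·(-12) - 3 = 33
r_3 = -3·33 - 3 = -102
r_4 = -3·(-102) - 3 = 303
r_5 = -3·303 - 3 = -912
r_6 = -3·(-912) - 3 = 2733
r_7 = -3·2733 - 3 = -8202
r_8 = -3·(-8202) - 3 = 24603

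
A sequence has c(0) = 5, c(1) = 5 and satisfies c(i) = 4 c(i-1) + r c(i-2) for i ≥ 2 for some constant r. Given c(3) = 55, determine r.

c(2) = 20 + 5r
c(3) = 80 + 25r
So 80 + 25r = 55, giving r = -1.

-1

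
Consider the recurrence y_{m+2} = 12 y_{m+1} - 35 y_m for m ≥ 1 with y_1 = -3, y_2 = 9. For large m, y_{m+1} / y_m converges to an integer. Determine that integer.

7

The characteristic equation is r^2 - 12r + 35 = 0, which factors as (r - 7)(r - 5) = 0.
So the roots are 7 and 5. Since |7| > |5| and the coefficient of 7^m is non-zero, the ratio tends to 7.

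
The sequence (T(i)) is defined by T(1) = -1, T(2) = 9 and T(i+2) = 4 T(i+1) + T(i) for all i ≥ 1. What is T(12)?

15444581

T(3) = 4*9 + (-1) = 35
T(4) = 4*35 + 9 = 149
T(5) = 4*149 + 35 = 631
T(6) = 4*631 + 149 = 2673
T(7) = 4*2673 + 631 = 11323
T(8) = 4*11323 + 2673 = 47965
T(9) = 4*47965 + 11323 = 203183
T(10) = 4*203183 + 47965 = 860697
T(11) = 4*860697 + 203183 = 3645971
T(12) = 4*3645971 + 860697 = 15444581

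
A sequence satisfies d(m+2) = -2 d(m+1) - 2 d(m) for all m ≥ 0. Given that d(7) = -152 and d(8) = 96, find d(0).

6

Rearranging, d(m-2) = (d(m) + 2 d(m-1)) / -2.
d(6) = (96 + 2(-152)) / -2 = -208/-2 = 104
d(5) = (-152 + 2(104)) / -2 = 56/-2 = -28
d(4) = (104 + 2(-28)) / -2 = 48/-2 = -24
d(3) = (-28 + 2(-24)) / -2 = -76/-2 = 38
d(2) = (-24 + 2(38)) / -2 = 52/-2 = -26
d(1) = (38 + 2(-26)) / -2 = -14/-2 = 7
d(0) = (-26 + 2(7)) / -2 = -12/-2 = 6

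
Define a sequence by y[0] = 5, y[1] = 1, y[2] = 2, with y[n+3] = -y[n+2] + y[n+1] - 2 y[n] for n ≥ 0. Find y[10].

y[3] = -2 + 1 - 2·5 = -11
y[4] = -(-11) + 2 - 2·1 = 11
y[5] = -11 + (-11) - 2·2 = -26
y[6] = -(-26) + 11 - 2·(-11) = 59
y[7] = -59 + (-26) - 2·11 = -107
y[8] = -(-107) + 59 - 2·(-26) = 218
y[9] = -218 + (-107) - 2·59 = -443
y[10] = -(-443) + 218 - 2·(-107) = 875

875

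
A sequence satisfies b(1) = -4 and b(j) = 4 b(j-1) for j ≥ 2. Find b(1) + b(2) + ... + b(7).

-21844

b(2) = 4·(-4) = -16
b(3) = 4·(-16) = -64
b(4) = 4·(-64) = -256
b(5) = 4·(-256) = -1024
b(6) = 4·(-1024) = -4096
b(7) = 4·(-4096) = -16384
Sum = (-4) + (-16) + (-64) + (-256) + (-1024) + (-4096) + (-16384) = -21844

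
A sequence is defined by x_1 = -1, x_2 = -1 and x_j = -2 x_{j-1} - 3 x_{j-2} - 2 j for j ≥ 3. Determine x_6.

x_3 = -2*(-1) - 3*(-1) - 6 = -1
x_4 = -2*(-1) - 3*(-1) - 8 = -3
x_5 = -2*(-3) - 3*(-1) - 10 = -1
x_6 = -2*(-1) - 3*(-3) - 12 = -1

-1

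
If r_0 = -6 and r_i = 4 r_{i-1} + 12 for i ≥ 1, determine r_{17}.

-34359738372

The fixed point is 12/(1 - 4) = -4, so r_i + 4 = 4(r_{i-1} + 4).
Hence r_i = -2·4^i - 4.
r_{17} = -2·4^{17} - 4 = -2·17179869184 - 4 = -34359738372.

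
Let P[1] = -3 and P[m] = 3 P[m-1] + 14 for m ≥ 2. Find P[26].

The fixed point is 14/(1 - 3) = -7, so P[m] + 7 = 3(P[m-1] + 7).
Hence P[m] = 4·3^{m-1} - 7.
P[26] = 4·3^{25} - 7 = 4·847288609443 - 7 = 3389154437765.

3389154437765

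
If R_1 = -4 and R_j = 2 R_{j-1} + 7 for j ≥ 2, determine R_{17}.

The fixed point is 7/(1 - 2) = -7, so R_j + 7 = 2(R_{j-1} + 7).
Hence R_j = 3·2^{j-1} - 7.
R_{17} = 3·2^{16} - 7 = 3·65536 - 7 = 196601.

196601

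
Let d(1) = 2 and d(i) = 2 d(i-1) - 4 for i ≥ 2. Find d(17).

The fixed point is -4/(1 - 2) = 4, so d(i) - 4 = 2(d(i-1) - 4).
Hence d(i) = -2·2^{i-1} + 4.
d(17) = -2·2^{16} + 4 = -2·65536 + 4 = -131068.

-131068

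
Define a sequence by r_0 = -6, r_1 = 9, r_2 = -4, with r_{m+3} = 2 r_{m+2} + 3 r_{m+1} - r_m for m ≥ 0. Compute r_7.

r_3 = 2(-4) + 3(9) - (-6) = 25
r_4 = 2(25) + 3(-4) - 9 = 29
r_5 = 2(29) + 3(25) - (-4) = 137
r_6 = 2(137) + 3(29) - 25 = 336
r_7 = 2(336) + 3(137) - 29 = 1054

1054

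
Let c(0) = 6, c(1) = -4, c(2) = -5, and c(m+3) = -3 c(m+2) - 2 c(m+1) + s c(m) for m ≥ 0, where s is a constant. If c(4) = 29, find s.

-4

c(3) = 23 + 6s
c(4) = -59 - 22s
So -59 - 22s = 29, giving s = -4.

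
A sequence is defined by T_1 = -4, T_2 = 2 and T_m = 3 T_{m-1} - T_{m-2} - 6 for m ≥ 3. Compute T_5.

T_3 = 3·2 - (-4) - 6 = 4
T_4 = 3·4 - 2 - 6 = 4
T_5 = 3·4 - 4 - 6 = 2

2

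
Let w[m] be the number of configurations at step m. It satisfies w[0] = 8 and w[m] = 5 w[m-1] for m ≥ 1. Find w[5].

w[1] = 5*8 = 40
w[2] = 5*40 = 200
w[3] = 5*200 = 1000
w[4] = 5*1000 = 5000
w[5] = 5*5000 = 25000

25000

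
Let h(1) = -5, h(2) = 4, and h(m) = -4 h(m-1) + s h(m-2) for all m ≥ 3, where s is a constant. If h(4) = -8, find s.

-3

h(3) = -16 - 5s
h(4) = 64 + 24s
So 64 + 24s = -8, giving s = -3.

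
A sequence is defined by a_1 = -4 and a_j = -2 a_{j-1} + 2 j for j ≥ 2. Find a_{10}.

a_2 = -2*(-4) + 4 = 12
a_3 = -2*12 + 6 = -18
a_4 = -2*(-18) + 8 = 44
a_5 = -2*44 + 10 = -78
a_6 = -2*(-78) + 12 = 168
a_7 = -2*168 + 14 = -322
a_8 = -2*(-322) + 16 = 660
a_9 = -2*660 + 18 = -1302
a_{10} = -2*(-1302) + 20 = 2624

2624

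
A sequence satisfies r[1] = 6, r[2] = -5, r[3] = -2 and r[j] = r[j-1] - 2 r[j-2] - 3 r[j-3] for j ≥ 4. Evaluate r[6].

35

r[4] = (-2) - 2*(-5) - 3*6 = -10
r[5] = (-10) - 2*(-2) - 3*(-5) = 9
r[6] = 9 - 2*(-10) - 3*(-2) = 35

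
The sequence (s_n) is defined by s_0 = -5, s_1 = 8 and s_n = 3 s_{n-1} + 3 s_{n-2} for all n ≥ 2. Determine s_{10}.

541404

s_2 = 3(8) + 3(-5) = 9
s_3 = 3(9) + 3(8) = 51
s_4 = 3(51) + 3(9) = 180
s_5 = 3(180) + 3(51) = 693
s_6 = 3(693) + 3(180) = 2619
s_7 = 3(2619) + 3(693) = 9936
s_8 = 3(9936) + 3(2619) = 37665
s_9 = 3(37665) + 3(9936) = 142803
s_{10} = 3(142803) + 3(37665) = 541404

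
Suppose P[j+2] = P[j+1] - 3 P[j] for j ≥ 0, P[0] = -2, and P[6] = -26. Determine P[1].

-2

Let P[1] = v.
P[2] = 6 + v
P[3] = 6 - 2v
P[4] = -12 - 5v
P[5] = -30 + v
P[6] = 6 + 16v
So 6 + 16v = -26, giving v = -2.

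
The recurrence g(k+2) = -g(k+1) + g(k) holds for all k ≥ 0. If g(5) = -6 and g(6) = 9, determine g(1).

-3

Rearranging, g(k-2) = g(k) + g(k-1).
g(4) = 9 + (-6) = 3
g(3) = -6 + 3 = -3
g(2) = 3 + (-3) = 0
g(1) = -3 + 0 = -3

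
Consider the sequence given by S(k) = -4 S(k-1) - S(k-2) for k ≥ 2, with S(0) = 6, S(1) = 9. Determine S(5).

S(2) = -4*9 - 6 = -42
S(3) = -4*(-42) - 9 = 159
S(4) = -4*159 - (-42) = -594
S(5) = -4*(-594) - 159 = 2217

2217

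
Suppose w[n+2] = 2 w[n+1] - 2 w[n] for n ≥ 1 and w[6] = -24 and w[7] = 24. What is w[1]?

9

Rearranging, w[n-2] = (w[n] - 2 w[n-1]) / -2.
w[5] = (24 - 2(-24)) / -2 = 72/-2 = -36
w[4] = (-24 - 2(-36)) / -2 = 48/-2 = -24
w[3] = (-36 - 2(-24)) / -2 = 12/-2 = -6
w[2] = (-24 - 2(-6)) / -2 = -12/-2 = 6
w[1] = (-6 - 2(6)) / -2 = -18/-2 = 9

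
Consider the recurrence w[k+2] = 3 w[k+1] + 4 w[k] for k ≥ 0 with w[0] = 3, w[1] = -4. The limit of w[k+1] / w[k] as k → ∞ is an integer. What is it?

The characteristic equation is r^2 - 3r - 4 = 0, which factors as (r - 4)(r + 1) = 0.
So the roots are 4 and -1. Since |4| > |-1| and the coefficient of 4^k is non-zero, the ratio tends to 4.

4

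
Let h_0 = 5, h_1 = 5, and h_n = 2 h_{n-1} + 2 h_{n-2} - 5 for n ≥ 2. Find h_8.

5175

h_2 = 2*5 + 2*5 - 5 = 15
h_3 = 2*15 + 2*5 - 5 = 35
h_4 = 2*35 + 2*15 - 5 = 95
h_5 = 2*95 + 2*35 - 5 = 255
h_6 = 2*255 + 2*95 - 5 = 695
h_7 = 2*695 + 2*255 - 5 = 1895
h_8 = 2*1895 + 2*695 - 5 = 5175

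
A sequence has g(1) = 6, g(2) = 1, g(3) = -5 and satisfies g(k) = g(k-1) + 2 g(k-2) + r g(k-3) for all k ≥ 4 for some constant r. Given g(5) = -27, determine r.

g(4) = -3 + 6r
g(5) = -13 + 7r
So -13 + 7r = -27, giving r = -2.

-2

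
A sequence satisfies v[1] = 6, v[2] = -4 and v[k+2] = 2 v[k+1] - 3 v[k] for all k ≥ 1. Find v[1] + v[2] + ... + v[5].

-66

v[3] = 2(-4) - 3(6) = -26
v[4] = 2(-26) - 3(-4) = -40
v[5] = 2(-40) - 3(-26) = -2
Sum = 6 + (-4) + (-26) + (-40) + (-2) = -66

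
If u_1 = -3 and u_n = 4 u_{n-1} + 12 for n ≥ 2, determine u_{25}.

The fixed point is 12/(1 - 4) = -4, so u_n + 4 = 4(u_{n-1} + 4).
Hence u_n = 1·4^{n-1} - 4.
u_{25} = 1·4^{24} - 4 = 1·281474976710656 - 4 = 281474976710652.

281474976710652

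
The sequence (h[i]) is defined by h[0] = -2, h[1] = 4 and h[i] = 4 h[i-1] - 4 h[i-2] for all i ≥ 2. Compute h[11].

86016

h[2] = 4·4 - 4·(-2) = 24
h[3] = 4·24 - 4·4 = 80
h[4] = 4·80 - 4·24 = 224
h[5] = 4·224 - 4·80 = 576
h[6] = 4·576 - 4·224 = 1408
h[7] = 4·1408 - 4·576 = 3328
h[8] = 4·3328 - 4·1408 = 7680
h[9] = 4·7680 - 4·3328 = 17408
h[10] = 4·17408 - 4·7680 = 38912
h[11] = 4·38912 - 4·17408 = 86016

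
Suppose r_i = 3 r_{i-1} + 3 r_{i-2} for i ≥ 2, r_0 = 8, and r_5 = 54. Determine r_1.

-6

Let r_1 = v.
r_2 = 24 + 3v
r_3 = 72 + 12v
r_4 = 288 + 45v
r_5 = 1080 + 171v
So 1080 + 171v = 54, giving v = -6.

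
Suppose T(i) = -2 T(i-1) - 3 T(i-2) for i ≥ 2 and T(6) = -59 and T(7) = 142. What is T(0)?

Rearranging, T(i-2) = (T(i) + 2 T(i-1)) / -3.
T(5) = (142 + 2(-59)) / -3 = 24/-3 = -8
T(4) = (-59 + 2(-8)) / -3 = -75/-3 = 25
T(3) = (-8 + 2(25)) / -3 = 42/-3 = -14
T(2) = (25 + 2(-14)) / -3 = -3/-3 = 1
T(1) = (-14 + 2(1)) / -3 = -12/-3 = 4
T(0) = (1 + 2(4)) / -3 = 9/-3 = -3

-3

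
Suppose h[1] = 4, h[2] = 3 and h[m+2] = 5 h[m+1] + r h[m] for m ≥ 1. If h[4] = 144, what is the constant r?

h[3] = 15 + 4r
h[4] = 75 + 23r
So 75 + 23r = 144, giving r = 3.

3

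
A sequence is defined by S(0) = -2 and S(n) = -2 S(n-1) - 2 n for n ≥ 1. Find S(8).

S(1) = -2*(-2) - 2 = 2
S(2) = -2*2 - 4 = -8
S(3) = -2*(-8) - 6 = 10
S(4) = -2*10 - 8 = -28
S(5) = -2*(-28) - 10 = 46
S(6) = -2*46 - 12 = -104
S(7) = -2*(-104) - 14 = 194
S(8) = -2*194 - 16 = -404

-404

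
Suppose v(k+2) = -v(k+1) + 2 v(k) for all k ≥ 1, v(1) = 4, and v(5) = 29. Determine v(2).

Let v(2) = x.
v(3) = 8 - x
v(4) = -8 + 3x
v(5) = 24 - 5x
So 24 - 5x = 29, giving x = -1.

-1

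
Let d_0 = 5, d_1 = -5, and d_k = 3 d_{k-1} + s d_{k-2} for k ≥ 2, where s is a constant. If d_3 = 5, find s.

d_2 = -15 + 5s
d_3 = -45 + 10s
So -45 + 10s = 5, giving s = 5.

5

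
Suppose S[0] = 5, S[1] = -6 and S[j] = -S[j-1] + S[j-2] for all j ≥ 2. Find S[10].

500

S[2] = -(-6) + 5 = 11
S[3] = -11 + (-6) = -17
S[4] = -(-17) + 11 = 28
S[5] = -28 + (-17) = -45
S[6] = -(-45) + 28 = 73
S[7] = -73 + (-45) = -118
S[8] = -(-118) + 73 = 191
S[9] = -191 + (-118) = -309
S[10] = -(-309) + 191 = 500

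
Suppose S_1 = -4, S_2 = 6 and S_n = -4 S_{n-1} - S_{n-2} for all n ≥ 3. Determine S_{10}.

199814

S_3 = -4(6) - (-4) = -20
S_4 = -4(-20) - 6 = 74
S_5 = -4(74) - (-20) = -276
S_6 = -4(-276) - 74 = 1030
S_7 = -4(1030) - (-276) = -3844
S_8 = -4(-3844) - 1030 = 14346
S_9 = -4(14346) - (-3844) = -53540
S_{10} = -4(-53540) - 14346 = 199814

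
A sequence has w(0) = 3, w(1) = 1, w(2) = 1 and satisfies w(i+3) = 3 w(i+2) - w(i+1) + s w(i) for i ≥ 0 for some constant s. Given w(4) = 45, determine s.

w(3) = 2 + 3s
w(4) = 5 + 10s
So 5 + 10s = 45, giving s = 4.

4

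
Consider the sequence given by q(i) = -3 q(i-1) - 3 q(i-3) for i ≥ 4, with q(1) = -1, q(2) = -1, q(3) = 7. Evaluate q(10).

q(4) = -3(7) - 3(-1) = -18
q(5) = -3(-18) - 3(-1) = 57
q(6) = -3(57) - 3(7) = -192
q(7) = -3(-192) - 3(-18) = 630
q(8) = -3(630) - 3(57) = -2061
q(9) = -3(-2061) - 3(-192) = 6759
q(10) = -3(6759) - 3(630) = -22167

-22167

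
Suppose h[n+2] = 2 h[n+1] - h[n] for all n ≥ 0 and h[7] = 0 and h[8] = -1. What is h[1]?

6

Rearranging, h[n-2] = -(h[n] - 2 h[n-1]).
h[6] = -(-1 - 2(0)) = 1
h[5] = -(0 - 2(1)) = 2
h[4] = -(1 - 2(2)) = 3
h[3] = -(2 - 2(3)) = 4
h[2] = -(3 - 2(4)) = 5
h[1] = -(4 - 2(5)) = 6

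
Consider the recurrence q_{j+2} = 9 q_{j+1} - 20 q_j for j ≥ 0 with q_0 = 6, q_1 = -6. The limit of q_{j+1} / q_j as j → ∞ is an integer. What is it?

5

The characteristic equation is r^2 - 9r + 20 = 0, which factors as (r - 5)(r - 4) = 0.
So the roots are 5 and 4. Since |5| > |4| and the coefficient of 5^j is non-zero, the ratio tends to 5.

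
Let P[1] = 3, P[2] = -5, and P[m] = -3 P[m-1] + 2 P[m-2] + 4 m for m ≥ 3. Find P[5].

365

P[3] = -3*(-5) + 2*3 + 12 = 33
P[4] = -3*33 + 2*(-5) + 16 = -93
P[5] = -3*(-93) + 2*33 + 20 = 365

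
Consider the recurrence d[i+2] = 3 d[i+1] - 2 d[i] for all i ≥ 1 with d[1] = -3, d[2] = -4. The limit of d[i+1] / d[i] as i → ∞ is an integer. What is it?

2

The characteristic equation is r^2 - 3r + 2 = 0, which factors as (r - 2)(r - 1) = 0.
So the roots are 2 and 1. Since |2| > |1| and the coefficient of 2^i is non-zero, the ratio tends to 2.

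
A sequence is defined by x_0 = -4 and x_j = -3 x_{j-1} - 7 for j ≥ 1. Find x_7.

x_1 = -3*(-4) - 7 = 5
x_2 = -3*5 - 7 = -22
x_3 = -3*(-22) - 7 = 59
x_4 = -3*59 - 7 = -184
x_5 = -3*(-184) - 7 = 545
x_6 = -3*545 - 7 = -1642
x_7 = -3*(-1642) - 7 = 4919

4919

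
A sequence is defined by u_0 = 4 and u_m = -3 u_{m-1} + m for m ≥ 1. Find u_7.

-8336

u_1 = -3*4 + 1 = -11
u_2 = -3*(-11) + 2 = 35
u_3 = -3*35 + 3 = -102
u_4 = -3*(-102) + 4 = 310
u_5 = -3*310 + 5 = -925
u_6 = -3*(-925) + 6 = 2781
u_7 = -3*2781 + 7 = -8336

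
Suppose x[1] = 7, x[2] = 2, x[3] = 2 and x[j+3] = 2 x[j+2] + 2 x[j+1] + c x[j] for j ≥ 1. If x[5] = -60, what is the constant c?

x[4] = 8 + 7c
x[5] = 20 + 16c
So 20 + 16c = -60, giving c = -5.

-5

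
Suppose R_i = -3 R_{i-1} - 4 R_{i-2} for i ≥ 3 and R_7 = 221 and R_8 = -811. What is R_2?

1

Rearranging, R_{i-2} = (R_i + 3 R_{i-1}) / -4.
R_6 = (-811 + 3(221)) / -4 = -148/-4 = 37
R_5 = (221 + 3(37)) / -4 = 332/-4 = -83
R_4 = (37 + 3(-83)) / -4 = -212/-4 = 53
R_3 = (-83 + 3(53)) / -4 = 76/-4 = -19
R_2 = (53 + 3(-19)) / -4 = -4/-4 = 1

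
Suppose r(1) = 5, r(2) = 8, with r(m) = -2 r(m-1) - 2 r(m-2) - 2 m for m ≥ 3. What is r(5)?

-26

r(3) = -2(8) - 2(5) - 6 = -32
r(4) = -2(-32) - 2(8) - 8 = 40
r(5) = -2(40) - 2(-32) - 10 = -26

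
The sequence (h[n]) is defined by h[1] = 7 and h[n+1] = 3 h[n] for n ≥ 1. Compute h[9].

h[2] = 3(7) = 21
h[3] = 3(21) = 63
h[4] = 3(63) = 189
h[5] = 3(189) = 567
h[6] = 3(567) = 1701
h[7] = 3(1701) = 5103
h[8] = 3(5103) = 15309
h[9] = 3(15309) = 45927

45927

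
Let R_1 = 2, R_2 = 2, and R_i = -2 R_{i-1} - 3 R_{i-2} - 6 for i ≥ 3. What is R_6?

-70

R_3 = -2(2) - 3(2) - 6 = -16
R_4 = -2(-16) - 3(2) - 6 = 20
R_5 = -2(20) - 3(-16) - 6 = 2
R_6 = -2(2) - 3(20) - 6 = -70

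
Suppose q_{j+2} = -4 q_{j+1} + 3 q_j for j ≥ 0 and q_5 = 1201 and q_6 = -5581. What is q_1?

1

Rearranging, q_{j-2} = (q_j + 4 q_{j-1}) / 3.
q_4 = (-5581 + 4(1201)) / 3 = -777/3 = -259
q_3 = (1201 + 4(-259)) / 3 = 165/3 = 55
q_2 = (-259 + 4(55)) / 3 = -39/3 = -13
q_1 = (55 + 4(-13)) / 3 = 3/3 = 1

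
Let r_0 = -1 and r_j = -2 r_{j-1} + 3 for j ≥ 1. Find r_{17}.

The fixed point is 3/(1 + 2) = 1, so r_j - 1 = -2(r_{j-1} - 1).
Hence r_j = -2·(-2)^j + 1.
r_{17} = -2·(-2)^{17} + 1 = -2·-131072 + 1 = 262145.

262145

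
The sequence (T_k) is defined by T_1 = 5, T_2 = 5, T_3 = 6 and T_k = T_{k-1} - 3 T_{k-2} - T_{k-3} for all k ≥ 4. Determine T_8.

164

T_4 = 6 - 3(5) - 5 = -14
T_5 = (-14) - 3(6) - 5 = -37
T_6 = (-37) - 3(-14) - 6 = -1
T_7 = (-1) - 3(-37) - (-14) = 124
T_8 = 124 - 3(-1) - (-37) = 164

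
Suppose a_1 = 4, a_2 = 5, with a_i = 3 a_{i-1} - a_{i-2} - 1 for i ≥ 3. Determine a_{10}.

7376

a_3 = 3*5 - 4 - 1 = 10
a_4 = 3*10 - 5 - 1 = 24
a_5 = 3*24 - 10 - 1 = 61
a_6 = 3*61 - 24 - 1 = 158
a_7 = 3*158 - 61 - 1 = 412
a_8 = 3*412 - 158 - 1 = 1077
a_9 = 3*1077 - 412 - 1 = 2818
a_{10} = 3*2818 - 1077 - 1 = 7376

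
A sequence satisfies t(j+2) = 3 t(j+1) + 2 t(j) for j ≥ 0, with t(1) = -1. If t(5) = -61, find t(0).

1

Let t(0) = y.
t(2) = -3 + 2y
t(3) = -11 + 6y
t(4) = -39 + 22y
t(5) = -139 + 78y
So -139 + 78y = -61, giving y = 1.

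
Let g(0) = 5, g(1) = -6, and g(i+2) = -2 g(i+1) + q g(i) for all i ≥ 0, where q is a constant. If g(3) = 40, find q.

g(2) = 12 + 5q
g(3) = -24 - 16q
So -24 - 16q = 40, giving q = -4.

-4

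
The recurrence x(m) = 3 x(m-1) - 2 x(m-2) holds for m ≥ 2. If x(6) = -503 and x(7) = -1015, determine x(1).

-7

Rearranging, x(m-2) = (x(m) - 3 x(m-1)) / -2.
x(5) = (-1015 - 3(-503)) / -2 = 494/-2 = -247
x(4) = (-503 - 3(-247)) / -2 = 238/-2 = -119
x(3) = (-247 - 3(-119)) / -2 = 110/-2 = -55
x(2) = (-119 - 3(-55)) / -2 = 46/-2 = -23
x(1) = (-55 - 3(-23)) / -2 = 14/-2 = -7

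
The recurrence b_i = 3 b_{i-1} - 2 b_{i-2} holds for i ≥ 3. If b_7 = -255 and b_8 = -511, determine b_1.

Rearranging, b_{i-2} = (b_i - 3 b_{i-1}) / -2.
b_6 = (-511 - 3·(-255)) / -2 = 254/-2 = -127
b_5 = (-255 - 3·(-127)) / -2 = 126/-2 = -63
b_4 = (-127 - 3·(-63)) / -2 = 62/-2 = -31
b_3 = (-63 - 3·(-31)) / -2 = 30/-2 = -15
b_2 = (-31 - 3·(-15)) / -2 = 14/-2 = -7
b_1 = (-15 - 3·(-7)) / -2 = 6/-2 = -3

-3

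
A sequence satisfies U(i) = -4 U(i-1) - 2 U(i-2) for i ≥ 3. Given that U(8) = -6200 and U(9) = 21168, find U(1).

Rearranging, U(i-2) = (U(i) + 4 U(i-1)) / -2.
U(7) = (21168 + 4(-6200)) / -2 = -3632/-2 = 1816
U(6) = (-6200 + 4(1816)) / -2 = 1064/-2 = -532
U(5) = (1816 + 4(-532)) / -2 = -312/-2 = 156
U(4) = (-532 + 4(156)) / -2 = 92/-2 = -46
U(3) = (156 + 4(-46)) / -2 = -28/-2 = 14
U(2) = (-46 + 4(14)) / -2 = 10/-2 = -5
U(1) = (14 + 4(-5)) / -2 = -6/-2 = 3

3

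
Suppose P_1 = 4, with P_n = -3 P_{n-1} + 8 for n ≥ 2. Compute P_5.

164

P_2 = -3*4 + 8 = -4
P_3 = -3*(-4) + 8 = 20
P_4 = -3*20 + 8 = -52
P_5 = -3*(-52) + 8 = 164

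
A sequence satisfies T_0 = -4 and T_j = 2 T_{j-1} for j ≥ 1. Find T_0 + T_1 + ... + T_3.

T_1 = 2*(-4) = -8
T_2 = 2*(-8) = -16
T_3 = 2*(-16) = -32
Sum = (-4) + (-8) + (-16) + (-32) = -60

-60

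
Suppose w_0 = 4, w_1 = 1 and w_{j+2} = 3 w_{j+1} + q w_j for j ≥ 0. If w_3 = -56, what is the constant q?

w_2 = 3 + 4q
w_3 = 9 + 13q
So 9 + 13q = -56, giving q = -5.

-5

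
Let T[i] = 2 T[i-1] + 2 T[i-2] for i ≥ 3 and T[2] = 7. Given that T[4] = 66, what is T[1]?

6

Let T[1] = z.
T[3] = 14 + 2z
T[4] = 42 + 4z
So 42 + 4z = 66, giving z = 6.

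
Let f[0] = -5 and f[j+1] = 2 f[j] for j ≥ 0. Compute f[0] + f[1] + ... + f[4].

-155

f[1] = 2(-5) = -10
f[2] = 2(-10) = -20
f[3] = 2(-20) = -40
f[4] = 2(-40) = -80
Sum = (-5) + (-10) + (-20) + (-40) + (-80) = -155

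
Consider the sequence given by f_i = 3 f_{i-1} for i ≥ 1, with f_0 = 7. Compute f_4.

567

f_1 = 3(7) = 21
f_2 = 3(21) = 63
f_3 = 3(63) = 189
f_4 = 3(189) = 567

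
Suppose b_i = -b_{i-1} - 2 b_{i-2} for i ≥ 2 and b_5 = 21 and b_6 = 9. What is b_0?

Rearranging, b_{i-2} = (b_i + b_{i-1}) / -2.
b_4 = (9 + 21) / -2 = 30/-2 = -15
b_3 = (21 + (-15)) / -2 = 6/-2 = -3
b_2 = (-15 + (-3)) / -2 = -18/-2 = 9
b_1 = (-3 + 9) / -2 = 6/-2 = -3
b_0 = (9 + (-3)) / -2 = 6/-2 = -3

-3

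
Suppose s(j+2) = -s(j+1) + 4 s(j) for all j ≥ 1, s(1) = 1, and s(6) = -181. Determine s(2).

Let s(2) = y.
s(3) = 4 - y
s(4) = -4 + 5y
s(5) = 20 - 9y
s(6) = -36 + 29y
So -36 + 29y = -181, giving y = -5.

-5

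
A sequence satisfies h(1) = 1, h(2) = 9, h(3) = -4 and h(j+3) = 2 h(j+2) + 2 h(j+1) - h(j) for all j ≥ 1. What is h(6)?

24

h(4) = 2·(-4) + 2·9 - 1 = 9
h(5) = 2·9 + 2·(-4) - 9 = 1
h(6) = 2·1 + 2·9 - (-4) = 24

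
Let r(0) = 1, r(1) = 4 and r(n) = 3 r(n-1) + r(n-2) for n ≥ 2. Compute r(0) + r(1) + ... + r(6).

2221

r(2) = 3·4 + 1 = 13
r(3) = 3·13 + 4 = 43
r(4) = 3·43 + 13 = 142
r(5) = 3·142 + 43 = 469
r(6) = 3·469 + 142 = 1549
Sum = 1 + 4 + 13 + 43 + 142 + 469 + 1549 = 2221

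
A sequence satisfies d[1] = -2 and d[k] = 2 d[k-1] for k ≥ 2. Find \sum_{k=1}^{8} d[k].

-510

d[2] = 2·(-2) = -4
d[3] = 2·(-4) = -8
d[4] = 2·(-8) = -16
d[5] = 2·(-16) = -32
d[6] = 2·(-32) = -64
d[7] = 2·(-64) = -128
d[8] = 2·(-128) = -256
Sum = (-2) + (-4) + (-8) + (-16) + (-32) + (-64) + (-128) + (-256) = -510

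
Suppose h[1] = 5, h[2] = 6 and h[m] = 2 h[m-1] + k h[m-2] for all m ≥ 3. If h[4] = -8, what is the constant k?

h[3] = 12 + 5k
h[4] = 24 + 16k
So 24 + 16k = -8, giving k = -2.

-2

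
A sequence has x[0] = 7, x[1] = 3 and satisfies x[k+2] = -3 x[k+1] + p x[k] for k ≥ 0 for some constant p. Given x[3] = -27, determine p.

x[2] = -9 + 7p
x[3] = 27 - 18p
So 27 - 18p = -27, giving p = 3.

3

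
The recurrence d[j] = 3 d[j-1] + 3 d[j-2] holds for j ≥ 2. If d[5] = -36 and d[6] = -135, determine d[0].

1

Rearranging, d[j-2] = (d[j] - 3 d[j-1]) / 3.
d[4] = (-135 - 3*(-36)) / 3 = -27/3 = -9
d[3] = (-36 - 3*(-9)) / 3 = -9/3 = -3
d[2] = (-9 - 3*(-3)) / 3 = 0/3 = 0
d[1] = (-3 - 3*0) / 3 = -3/3 = -1
d[0] = (0 - 3*(-1)) / 3 = 3/3 = 1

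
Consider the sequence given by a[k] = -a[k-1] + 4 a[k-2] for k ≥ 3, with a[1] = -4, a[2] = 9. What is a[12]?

115165

a[3] = -9 + 4(-4) = -25
a[4] = -(-25) + 4(9) = 61
a[5] = -61 + 4(-25) = -161
a[6] = -(-161) + 4(61) = 405
a[7] = -405 + 4(-161) = -1049
a[8] = -(-1049) + 4(405) = 2669
a[9] = -2669 + 4(-1049) = -6865
a[10] = -(-6865) + 4(2669) = 17541
a[11] = -17541 + 4(-6865) = -45001
a[12] = -(-45001) + 4(17541) = 115165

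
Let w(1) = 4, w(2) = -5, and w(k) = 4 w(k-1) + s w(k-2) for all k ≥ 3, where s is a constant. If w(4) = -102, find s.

w(3) = -20 + 4s
w(4) = -80 + 11s
So -80 + 11s = -102, giving s = -2.

-2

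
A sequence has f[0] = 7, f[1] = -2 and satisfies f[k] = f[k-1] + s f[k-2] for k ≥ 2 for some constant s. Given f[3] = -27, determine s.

f[2] = -2 + 7s
f[3] = -2 + 5s
So -2 + 5s = -27, giving s = -5.

-5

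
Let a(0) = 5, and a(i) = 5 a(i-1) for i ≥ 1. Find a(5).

15625

a(1) = 5·5 = 25
a(2) = 5·25 = 125
a(3) = 5·125 = 625
a(4) = 5·625 = 3125
a(5) = 5·3125 = 15625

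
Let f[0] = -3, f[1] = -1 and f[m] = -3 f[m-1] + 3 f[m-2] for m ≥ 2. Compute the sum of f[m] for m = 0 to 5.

176

f[2] = -3(-1) + 3(-3) = -6
f[3] = -3(-6) + 3(-1) = 15
f[4] = -3(15) + 3(-6) = -63
f[5] = -3(-63) + 3(15) = 234
Sum = (-3) + (-1) + (-6) + 15 + (-63) + 234 = 176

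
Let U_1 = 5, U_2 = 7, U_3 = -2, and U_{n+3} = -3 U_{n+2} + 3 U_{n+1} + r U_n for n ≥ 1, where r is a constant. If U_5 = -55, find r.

U_4 = 27 + 5r
U_5 = -87 - 8r
So -87 - 8r = -55, giving r = -4.

-4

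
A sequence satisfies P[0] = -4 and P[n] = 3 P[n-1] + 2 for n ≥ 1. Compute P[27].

-22876792454962

The fixed point is 2/(1 - 3) = -1, so P[n] + 1 = 3(P[n-1] + 1).
Hence P[n] = -3·3^n - 1.
P[27] = -3·3^{27} - 1 = -3·7625597484987 - 1 = -22876792454962.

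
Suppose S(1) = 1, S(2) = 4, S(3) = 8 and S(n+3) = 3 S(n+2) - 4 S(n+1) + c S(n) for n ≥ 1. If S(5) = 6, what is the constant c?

S(4) = 8 + c
S(5) = -8 + 7c
So -8 + 7c = 6, giving c = 2.

2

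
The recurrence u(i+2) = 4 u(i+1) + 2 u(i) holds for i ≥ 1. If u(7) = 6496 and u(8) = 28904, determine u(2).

Rearranging, u(i-2) = (u(i) - 4 u(i-1)) / 2.
u(6) = (28904 - 4*6496) / 2 = 2920/2 = 1460
u(5) = (6496 - 4*1460) / 2 = 656/2 = 328
u(4) = (1460 - 4*328) / 2 = 148/2 = 74
u(3) = (328 - 4*74) / 2 = 32/2 = 16
u(2) = (74 - 4*16) / 2 = 10/2 = 5

5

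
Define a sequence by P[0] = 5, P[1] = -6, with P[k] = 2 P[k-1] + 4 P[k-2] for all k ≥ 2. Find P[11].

P[2] = 2·(-6) + 4·5 = 8
P[3] = 2·8 + 4·(-6) = -8
P[4] = 2·(-8) + 4·8 = 16
P[5] = 2·16 + 4·(-8) = 0
P[6] = 2·0 + 4·16 = 64
P[7] = 2·64 + 4·0 = 128
P[8] = 2·128 + 4·64 = 512
P[9] = 2·512 + 4·128 = 1536
P[10] = 2·1536 + 4·512 = 5120
P[11] = 2·5120 + 4·1536 = 16384

16384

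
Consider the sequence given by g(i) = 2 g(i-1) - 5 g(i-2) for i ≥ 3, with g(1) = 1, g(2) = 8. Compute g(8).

g(3) = 2·8 - 5·1 = 11
g(4) = 2·11 - 5·8 = -18
g(5) = 2·(-18) - 5·11 = -91
g(6) = 2·(-91) - 5·(-18) = -92
g(7) = 2·(-92) - 5·(-91) = 271
g(8) = 2·271 - 5·(-92) = 1002

1002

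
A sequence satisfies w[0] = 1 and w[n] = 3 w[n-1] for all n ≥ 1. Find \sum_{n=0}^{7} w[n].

3280

w[1] = 3*1 = 3
w[2] = 3*3 = 9
w[3] = 3*9 = 27
w[4] = 3*27 = 81
w[5] = 3*81 = 243
w[6] = 3*243 = 729
w[7] = 3*729 = 2187
Sum = 1 + 3 + 9 + 27 + 81 + 243 + 729 + 2187 = 3280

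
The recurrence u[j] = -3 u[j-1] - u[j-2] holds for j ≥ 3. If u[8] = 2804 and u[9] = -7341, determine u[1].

Rearranging, u[j-2] = -(u[j] + 3 u[j-1]).
u[7] = -(-7341 + 3*2804) = -1071
u[6] = -(2804 + 3*(-1071)) = 409
u[5] = -(-1071 + 3*409) = -156
u[4] = -(409 + 3*(-156)) = 59
u[3] = -(-156 + 3*59) = -21
u[2] = -(59 + 3*(-21)) = 4
u[1] = -(-21 + 3*4) = 9

9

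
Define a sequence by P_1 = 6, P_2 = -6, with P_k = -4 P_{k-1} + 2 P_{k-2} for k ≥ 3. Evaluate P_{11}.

5399616

P_3 = -4*(-6) + 2*6 = 36
P_4 = -4*36 + 2*(-6) = -156
P_5 = -4*(-156) + 2*36 = 696
P_6 = -4*696 + 2*(-156) = -3096
P_7 = -4*(-3096) + 2*696 = 13776
P_8 = -4*13776 + 2*(-3096) = -61296
P_9 = -4*(-61296) + 2*13776 = 272736
P_{10} = -4*272736 + 2*(-61296) = -1213536
P_{11} = -4*(-1213536) + 2*272736 = 5399616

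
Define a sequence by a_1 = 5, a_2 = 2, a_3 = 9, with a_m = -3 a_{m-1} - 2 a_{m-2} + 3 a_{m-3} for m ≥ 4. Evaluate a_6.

-49

a_4 = -3*9 - 2*2 + 3*5 = -16
a_5 = -3*(-16) - 2*9 + 3*2 = 36
a_6 = -3*36 - 2*(-16) + 3*9 = -49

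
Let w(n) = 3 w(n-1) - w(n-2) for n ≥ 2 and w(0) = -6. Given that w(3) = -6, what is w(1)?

Let w(1) = y.
w(2) = 6 + 3y
w(3) = 18 + 8y
So 18 + 8y = -6, giving y = -3.

-3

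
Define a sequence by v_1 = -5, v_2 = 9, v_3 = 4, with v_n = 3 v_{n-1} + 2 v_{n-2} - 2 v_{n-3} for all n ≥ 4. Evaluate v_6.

v_4 = 3*4 + 2*9 - 2*(-5) = 40
v_5 = 3*40 + 2*4 - 2*9 = 110
v_6 = 3*110 + 2*40 - 2*4 = 402

402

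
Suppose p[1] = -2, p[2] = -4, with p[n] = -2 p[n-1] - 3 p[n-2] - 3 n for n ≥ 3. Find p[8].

p[3] = -2(-4) - 3(-2) - 9 = 5
p[4] = -2(5) - 3(-4) - 12 = -10
p[5] = -2(-10) - 3(5) - 15 = -10
p[6] = -2(-10) - 3(-10) - 18 = 32
p[7] = -2(32) - 3(-10) - 21 = -55
p[8] = -2(-55) - 3(32) - 24 = -10

-10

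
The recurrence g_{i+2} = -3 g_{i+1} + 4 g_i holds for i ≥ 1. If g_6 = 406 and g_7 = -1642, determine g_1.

Rearranging, g_{i-2} = (g_i + 3 g_{i-1}) / 4.
g_5 = (-1642 + 3(406)) / 4 = -424/4 = -106
g_4 = (406 + 3(-106)) / 4 = 88/4 = 22
g_3 = (-106 + 3(22)) / 4 = -40/4 = -10
g_2 = (22 + 3(-10)) / 4 = -8/4 = -2
g_1 = (-10 + 3(-2)) / 4 = -16/4 = -4

-4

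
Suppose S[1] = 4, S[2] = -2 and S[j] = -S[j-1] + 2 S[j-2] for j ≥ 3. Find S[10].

-1022

S[3] = -(-2) + 2*4 = 10
S[4] = -10 + 2*(-2) = -14
S[5] = -(-14) + 2*10 = 34
S[6] = -34 + 2*(-14) = -62
S[7] = -(-62) + 2*34 = 130
S[8] = -130 + 2*(-62) = -254
S[9] = -(-254) + 2*130 = 514
S[10] = -514 + 2*(-254) = -1022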